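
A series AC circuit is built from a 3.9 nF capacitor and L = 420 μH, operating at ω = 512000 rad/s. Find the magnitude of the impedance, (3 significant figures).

286 Ω

X_L = ωL = 215 Ω
X_C = 1/(ωC) = 501 Ω
Net reactance X = X_L − X_C = -286 Ω
Z = − j286 Ω
|Z| = √(0² + 286²) = 286 Ω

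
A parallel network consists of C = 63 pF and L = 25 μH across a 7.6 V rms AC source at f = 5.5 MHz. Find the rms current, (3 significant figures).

7.75 mA

ω = 2πf = 3.456e+07 rad/s
X_L = ωL = 864 Ω
X_C = 1/(ωC) = 459 Ω
Parallel: admittances add. Y = 1/(jωL) + jωC
Y = (0 + j0.00102) S
|Y| = 0.00102 S → |Z| = 1/|Y| = 981 Ω, ∠Z = −∠Y = -90.0°
I = V/|Z| = 7.6/981 = 7.75 mA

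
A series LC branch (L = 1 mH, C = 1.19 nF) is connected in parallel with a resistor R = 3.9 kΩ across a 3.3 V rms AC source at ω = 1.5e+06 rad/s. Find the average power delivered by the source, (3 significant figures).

2.79 mW

X_L = ωL = 1500 Ω
X_C = 1/(ωC) = 560 Ω
Branch 1: Z₁ = R = 3900 Ω
Branch 2 (series LC): Z₂ = j(X_L − X_C) = j940 Ω
Parallel: Z = Z₁Z₂/(Z₁+Z₂), |Z| = 914 Ω, ∠Z = 76.5°
I = V/|Z| = 3.61 mA
P = VI cos φ = 3.3 × 0.00361 × cos(76.5°) = 2.79 mW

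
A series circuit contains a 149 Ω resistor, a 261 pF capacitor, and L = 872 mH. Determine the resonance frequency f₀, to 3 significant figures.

10.5 kHz

ω₀ = 1/√(LC) = 1/√(0.872 × 2.61e-10) = 66290 rad/s
f₀ = ω₀/(2π) = 10.5 kHz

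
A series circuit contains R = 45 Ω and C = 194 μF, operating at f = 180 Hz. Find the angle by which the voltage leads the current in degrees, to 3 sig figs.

ω = 2πf = 1131 rad/s
X_C = 1/(ωC) = 4.56 Ω
Z = 45.0 − j4.56 Ω
|Z| = √(45.0² + 4.56²) = 45.2 Ω
∠Z = arctan(-4.56/45.0) = -5.78°

-5.78°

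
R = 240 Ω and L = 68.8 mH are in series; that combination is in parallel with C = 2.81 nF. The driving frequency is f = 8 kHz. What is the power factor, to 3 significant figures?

0.135

ω = 2πf = 50270 rad/s
X_L = ωL = 3460 Ω
X_C = 1/(ωC) = 7080 Ω
Branch 1 (R+jX_L): Z₁ = 240 + j3460 Ω, |Z₁| = 3470 Ω
Branch 2 (−jX_C): Z₂ = −j7080 Ω
Parallel: Z = Z₁Z₂/(Z₁+Z₂), |Z| = 6760 Ω, ∠Z = 82.2°
cos φ = cos(82.2°) = 0.135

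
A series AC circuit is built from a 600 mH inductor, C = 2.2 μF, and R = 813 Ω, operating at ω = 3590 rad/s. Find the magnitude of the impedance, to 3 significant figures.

2180 Ω

X_L = ωL = 2150 Ω
X_C = 1/(ωC) = 127 Ω
Net reactance X = X_L − X_C = 2030 Ω
Z = 813 + j2030 Ω
|Z| = √(813² + 2030²) = 2180 Ω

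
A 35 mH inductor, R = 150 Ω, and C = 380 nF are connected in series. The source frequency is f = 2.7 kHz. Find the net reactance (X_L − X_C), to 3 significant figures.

439 Ω

ω = 2πf = 16960 rad/s
X_L = ωL = 594 Ω
X_C = 1/(ωC) = 155 Ω
X = 594 − 155 = 439 Ω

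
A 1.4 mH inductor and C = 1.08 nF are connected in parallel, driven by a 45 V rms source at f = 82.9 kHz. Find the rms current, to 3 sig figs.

36.4 mA

ω = 2πf = 520900 rad/s
X_L = ωL = 729 Ω
X_C = 1/(ωC) = 1780 Ω
Parallel: admittances add. Y = 1/(jωL) + jωC
Y = (0 − j0.000809) S
|Y| = 0.000809 S → |Z| = 1/|Y| = 1240 Ω, ∠Z = −∠Y = 90.0°
I = V/|Z| = 45/1240 = 36.4 mA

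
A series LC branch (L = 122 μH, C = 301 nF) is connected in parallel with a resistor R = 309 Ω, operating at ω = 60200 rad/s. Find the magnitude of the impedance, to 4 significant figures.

47.28 Ω

X_L = ωL = 7.344 Ω
X_C = 1/(ωC) = 55.19 Ω
Branch 1: Z₁ = R = 309.0 Ω
Branch 2 (series LC): Z₂ = j(X_L − X_C) = −j47.84 Ω
Parallel: Z = Z₁Z₂/(Z₁+Z₂), |Z| = 47.28 Ω, ∠Z = -81.20°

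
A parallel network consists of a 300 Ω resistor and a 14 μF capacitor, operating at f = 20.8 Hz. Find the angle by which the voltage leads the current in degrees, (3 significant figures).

ω = 2πf = 130.7 rad/s
X_C = 1/(ωC) = 547 Ω
Parallel: admittances add. Y = 1/R + jωC
Y = (0.00333 + j0.00183) S
|Y| = 0.00380 S → |Z| = 1/|Y| = 263 Ω, ∠Z = −∠Y = -28.8°

-28.8°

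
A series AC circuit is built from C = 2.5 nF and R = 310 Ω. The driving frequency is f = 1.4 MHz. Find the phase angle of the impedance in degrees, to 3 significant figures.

ω = 2πf = 8.796e+06 rad/s
X_C = 1/(ωC) = 45.5 Ω
Z = 310 − j45.5 Ω
|Z| = √(310² + 45.5²) = 313 Ω
∠Z = arctan(-45.5/310) = -8.35°

-8.35°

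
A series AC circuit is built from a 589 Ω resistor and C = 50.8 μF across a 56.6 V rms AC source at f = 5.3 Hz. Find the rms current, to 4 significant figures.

67.83 mA

ω = 2πf = 33.30 rad/s
X_C = 1/(ωC) = 591.1 Ω
Z = 589.0 − j591.1 Ω
|Z| = √(589.0² + 591.1²) = 834.5 Ω
I = V/|Z| = 56.6/834.5 = 67.83 mA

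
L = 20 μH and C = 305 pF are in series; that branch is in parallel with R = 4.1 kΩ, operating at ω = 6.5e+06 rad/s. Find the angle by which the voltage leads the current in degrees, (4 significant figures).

X_L = ωL = 130.0 Ω
X_C = 1/(ωC) = 504.4 Ω
Branch 1: Z₁ = R = 4100 Ω
Branch 2 (series LC): Z₂ = j(X_L − X_C) = −j374.4 Ω
Parallel: Z = Z₁Z₂/(Z₁+Z₂), |Z| = 372.9 Ω, ∠Z = -84.78°

-84.78°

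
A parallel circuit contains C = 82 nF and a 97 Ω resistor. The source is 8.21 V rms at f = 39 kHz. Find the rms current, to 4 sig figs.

185.4 mA

ω = 2πf = 245000 rad/s
X_C = 1/(ωC) = 49.77 Ω
Parallel: admittances add. Y = 1/R + jωC
Y = (0.01031 + j0.02009) S
|Y| = 0.02258 S → |Z| = 1/|Y| = 44.28 Ω, ∠Z = −∠Y = -62.84°
I = V/|Z| = 8.21/44.28 = 185.4 mA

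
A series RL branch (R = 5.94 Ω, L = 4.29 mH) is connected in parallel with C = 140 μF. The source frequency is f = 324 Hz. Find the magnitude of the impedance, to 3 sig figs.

ω = 2πf = 2036 rad/s
X_L = ωL = 8.73 Ω
X_C = 1/(ωC) = 3.51 Ω
Branch 1 (R+jX_L): Z₁ = 5.94 + j8.73 Ω, |Z₁| = 10.6 Ω
Branch 2 (−jX_C): Z₂ = −j3.51 Ω
Parallel: Z = Z₁Z₂/(Z₁+Z₂), |Z| = 4.68 Ω, ∠Z = -75.6°

4.68 Ω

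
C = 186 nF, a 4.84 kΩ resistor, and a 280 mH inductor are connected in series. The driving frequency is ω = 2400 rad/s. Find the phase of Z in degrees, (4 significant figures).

X_L = ωL = 672.0 Ω
X_C = 1/(ωC) = 2240 Ω
Net reactance X = X_L − X_C = -1568 Ω
Z = 4840 − j1568 Ω
|Z| = √(4840² + 1568²) = 5088 Ω
∠Z = arctan(-1568/4840) = -17.95°

-17.95°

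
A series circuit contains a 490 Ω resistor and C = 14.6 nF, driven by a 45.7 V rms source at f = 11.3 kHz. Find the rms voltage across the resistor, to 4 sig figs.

ω = 2πf = 71000 rad/s
X_C = 1/(ωC) = 964.7 Ω
Z = 490.0 − j964.7 Ω
|Z| = √(490.0² + 964.7²) = 1082 Ω
I = V/|Z| = 42.24 mA
V_R = I·|Z_R| = 0.04224 × 490.0 = 20.70 V

20.70 V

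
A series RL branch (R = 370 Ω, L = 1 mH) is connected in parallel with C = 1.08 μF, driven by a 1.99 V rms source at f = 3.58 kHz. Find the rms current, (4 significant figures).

48.32 mA

ω = 2πf = 22490 rad/s
X_L = ωL = 22.49 Ω
X_C = 1/(ωC) = 41.16 Ω
Branch 1 (R+jX_L): Z₁ = 370.0 + j22.49 Ω, |Z₁| = 370.7 Ω
Branch 2 (−jX_C): Z₂ = −j41.16 Ω
Parallel: Z = Z₁Z₂/(Z₁+Z₂), |Z| = 41.19 Ω, ∠Z = -83.63°
I = V/|Z| = 1.99/41.19 = 48.32 mA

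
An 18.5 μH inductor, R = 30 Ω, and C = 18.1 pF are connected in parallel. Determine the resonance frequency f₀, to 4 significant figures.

8.698 MHz

ω₀ = 1/√(LC) = 1/√(1.85e-05 × 1.81e-11) = 5.465e+07 rad/s
f₀ = ω₀/(2π) = 8.698 MHz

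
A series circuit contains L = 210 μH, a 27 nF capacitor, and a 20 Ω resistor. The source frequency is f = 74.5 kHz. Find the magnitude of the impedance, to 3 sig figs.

27.7 Ω

ω = 2πf = 468100 rad/s
X_L = ωL = 98.3 Ω
X_C = 1/(ωC) = 79.1 Ω
Net reactance X = X_L − X_C = 19.2 Ω
Z = 20.0 + j19.2 Ω
|Z| = √(20.0² + 19.2²) = 27.7 Ω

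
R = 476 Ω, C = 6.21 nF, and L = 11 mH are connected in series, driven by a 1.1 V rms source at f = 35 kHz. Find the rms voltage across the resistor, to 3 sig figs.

0.299 V

ω = 2πf = 219900 rad/s
X_L = ωL = 2420 Ω
X_C = 1/(ωC) = 732 Ω
Net reactance X = X_L − X_C = 1690 Ω
Z = 476 + j1690 Ω
|Z| = √(476² + 1690²) = 1750 Ω
I = V/|Z| = 628 μA
V_R = I·|Z_R| = 0.000628 × 476 = 0.299 V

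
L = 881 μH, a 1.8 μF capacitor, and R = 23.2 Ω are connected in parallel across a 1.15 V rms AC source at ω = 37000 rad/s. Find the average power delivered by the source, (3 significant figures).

57.0 mW

X_L = ωL = 32.6 Ω
X_C = 1/(ωC) = 15.0 Ω
Parallel: admittances add. Y = 1/R + 1/(jωL) + jωC
Y = (0.0431 + j0.0359) S
|Y| = 0.0561 S → |Z| = 1/|Y| = 17.8 Ω, ∠Z = −∠Y = -39.8°
I = V/|Z| = 64.5 mA
P = VI cos φ = 1.15 × 0.0645 × cos(-39.8°) = 57.0 mW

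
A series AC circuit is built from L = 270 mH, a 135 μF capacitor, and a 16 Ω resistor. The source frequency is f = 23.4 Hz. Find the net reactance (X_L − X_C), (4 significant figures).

-10.68 Ω

ω = 2πf = 147.0 rad/s
X_L = ωL = 39.70 Ω
X_C = 1/(ωC) = 50.38 Ω
X = 39.70 − 50.38 = -10.68 Ω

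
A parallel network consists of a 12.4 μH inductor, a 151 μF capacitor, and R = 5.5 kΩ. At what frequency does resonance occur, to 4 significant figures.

ω₀ = 1/√(LC) = 1/√(1.24e-05 × 0.000151) = 23110 rad/s
f₀ = ω₀/(2π) = 3.678 kHz

3.678 kHz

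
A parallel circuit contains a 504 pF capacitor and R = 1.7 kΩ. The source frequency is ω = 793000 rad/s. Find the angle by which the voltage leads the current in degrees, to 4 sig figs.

-34.19°

X_C = 1/(ωC) = 2502 Ω
Parallel: admittances add. Y = 1/R + jωC
Y = (0.0005882 + j0.0003997) S
|Y| = 0.0007112 S → |Z| = 1/|Y| = 1406 Ω, ∠Z = −∠Y = -34.19°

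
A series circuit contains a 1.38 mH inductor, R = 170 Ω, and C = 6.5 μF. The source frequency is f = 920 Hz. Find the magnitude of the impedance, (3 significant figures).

171 Ω

ω = 2πf = 5781 rad/s
X_L = ωL = 7.98 Ω
X_C = 1/(ωC) = 26.6 Ω
Net reactance X = X_L − X_C = -18.6 Ω
Z = 170 − j18.6 Ω
|Z| = √(170² + 18.6²) = 171 Ω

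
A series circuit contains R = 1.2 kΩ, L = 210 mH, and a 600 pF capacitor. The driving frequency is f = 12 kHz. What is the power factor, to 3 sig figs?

0.188

ω = 2πf = 75400 rad/s
X_L = ωL = 15800 Ω
X_C = 1/(ωC) = 22100 Ω
Net reactance X = X_L − X_C = -6270 Ω
Z = 1200 − j6270 Ω
|Z| = √(1200² + 6270²) = 6390 Ω
∠Z = arctan(-6270/1200) = -79.2°
cos φ = cos(-79.2°) = 0.188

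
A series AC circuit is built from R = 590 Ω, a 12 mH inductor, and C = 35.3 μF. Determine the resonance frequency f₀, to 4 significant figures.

ω₀ = 1/√(LC) = 1/√(0.012 × 3.53e-05) = 1536 rad/s
f₀ = ω₀/(2π) = 244.5 Hz

244.5 Hz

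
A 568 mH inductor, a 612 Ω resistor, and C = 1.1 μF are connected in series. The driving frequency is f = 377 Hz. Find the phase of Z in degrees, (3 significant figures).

57.5°

ω = 2πf = 2369 rad/s
X_L = ωL = 1350 Ω
X_C = 1/(ωC) = 384 Ω
Net reactance X = X_L − X_C = 962 Ω
Z = 612 + j962 Ω
|Z| = √(612² + 962²) = 1140 Ω
∠Z = arctan(962/612) = 57.5°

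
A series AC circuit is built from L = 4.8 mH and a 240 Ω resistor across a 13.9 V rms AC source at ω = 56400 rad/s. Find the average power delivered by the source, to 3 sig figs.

X_L = ωL = 271 Ω
Z = 240 + j271 Ω
|Z| = √(240² + 271²) = 362 Ω
∠Z = arctan(271/240) = 48.4°
I = V/|Z| = 38.4 mA
P = VI cos φ = 13.9 × 0.0384 × cos(48.4°) = 354 mW

354 mW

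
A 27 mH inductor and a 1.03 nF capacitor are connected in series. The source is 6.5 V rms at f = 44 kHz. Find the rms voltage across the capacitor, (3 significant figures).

ω = 2πf = 276500 rad/s
X_L = ωL = 7460 Ω
X_C = 1/(ωC) = 3510 Ω
Net reactance X = X_L − X_C = 3950 Ω
Z = j3950 Ω
|Z| = √(0² + 3950²) = 3950 Ω
I = V/|Z| = 1.64 mA
V_C = I·|Z_C| = 0.00164 × 3510 = 5.78 V

5.78 V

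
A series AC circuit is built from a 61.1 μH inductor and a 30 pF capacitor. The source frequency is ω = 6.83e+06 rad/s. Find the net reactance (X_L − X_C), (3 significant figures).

X_L = ωL = 417 Ω
X_C = 1/(ωC) = 4880 Ω
X = 417 − 4880 = -4460 Ω

-4460 Ω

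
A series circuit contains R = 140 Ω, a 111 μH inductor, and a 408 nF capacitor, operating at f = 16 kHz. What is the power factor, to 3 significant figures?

0.996

ω = 2πf = 100500 rad/s
X_L = ωL = 11.2 Ω
X_C = 1/(ωC) = 24.4 Ω
Net reactance X = X_L − X_C = -13.2 Ω
Z = 140 − j13.2 Ω
|Z| = √(140² + 13.2²) = 141 Ω
∠Z = arctan(-13.2/140) = -5.39°
cos φ = cos(-5.39°) = 0.996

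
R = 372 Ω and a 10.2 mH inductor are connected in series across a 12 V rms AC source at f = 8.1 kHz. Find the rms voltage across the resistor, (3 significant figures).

6.99 V

ω = 2πf = 50890 rad/s
X_L = ωL = 519 Ω
Z = 372 + j519 Ω
|Z| = √(372² + 519²) = 639 Ω
I = V/|Z| = 18.8 mA
V_R = I·|Z_R| = 0.0188 × 372 = 6.99 V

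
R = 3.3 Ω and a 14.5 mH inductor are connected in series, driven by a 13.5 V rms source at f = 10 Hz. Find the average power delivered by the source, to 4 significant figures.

ω = 2πf = 62.83 rad/s
X_L = ωL = 0.9111 Ω
Z = 3.300 + j0.9111 Ω
|Z| = √(3.300² + 0.9111²) = 3.423 Ω
∠Z = arctan(0.9111/3.300) = 15.43°
I = V/|Z| = 3.943 A
P = VI cos φ = 13.5 × 3.943 × cos(15.43°) = 51.32 W

51.32 W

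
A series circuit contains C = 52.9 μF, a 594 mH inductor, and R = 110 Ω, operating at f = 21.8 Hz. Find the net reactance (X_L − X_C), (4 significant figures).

ω = 2πf = 137.0 rad/s
X_L = ωL = 81.36 Ω
X_C = 1/(ωC) = 138.0 Ω
X = 81.36 − 138.0 = -56.65 Ω

-56.65 Ω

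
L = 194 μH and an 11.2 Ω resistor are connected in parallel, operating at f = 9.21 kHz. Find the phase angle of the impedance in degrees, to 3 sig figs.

ω = 2πf = 57870 rad/s
X_L = ωL = 11.2 Ω
Parallel: admittances add. Y = 1/R + 1/(jωL)
Y = (0.0893 − j0.0891) S
|Y| = 0.126 S → |Z| = 1/|Y| = 7.93 Ω, ∠Z = −∠Y = 44.9°

44.9°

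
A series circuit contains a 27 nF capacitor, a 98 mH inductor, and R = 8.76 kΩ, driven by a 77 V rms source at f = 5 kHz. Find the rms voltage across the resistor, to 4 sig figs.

75.25 V

ω = 2πf = 31420 rad/s
X_L = ωL = 3079 Ω
X_C = 1/(ωC) = 1179 Ω
Net reactance X = X_L − X_C = 1900 Ω
Z = 8760 + j1900 Ω
|Z| = √(8760² + 1900²) = 8964 Ω
I = V/|Z| = 8.590 mA
V_R = I·|Z_R| = 0.008590 × 8760 = 75.25 V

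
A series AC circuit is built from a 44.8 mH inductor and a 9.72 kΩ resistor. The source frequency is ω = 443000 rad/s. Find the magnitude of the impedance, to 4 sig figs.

22100 Ω

X_L = ωL = 19850 Ω
Z = 9720 + j19850 Ω
|Z| = √(9720² + 19850²) = 22100 Ω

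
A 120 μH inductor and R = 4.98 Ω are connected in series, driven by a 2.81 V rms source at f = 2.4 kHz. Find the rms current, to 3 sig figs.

ω = 2πf = 15080 rad/s
X_L = ωL = 1.81 Ω
Z = 4.98 + j1.81 Ω
|Z| = √(4.98² + 1.81²) = 5.30 Ω
I = V/|Z| = 2.81/5.30 = 530 mA

530 mA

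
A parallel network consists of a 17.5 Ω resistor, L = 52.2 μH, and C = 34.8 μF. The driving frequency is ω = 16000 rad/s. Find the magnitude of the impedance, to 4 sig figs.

1.555 Ω

X_L = ωL = 0.8352 Ω
X_C = 1/(ωC) = 1.796 Ω
Parallel: admittances add. Y = 1/R + 1/(jωL) + jωC
Y = (0.05714 − j0.6405) S
|Y| = 0.6431 S → |Z| = 1/|Y| = 1.555 Ω, ∠Z = −∠Y = 84.90°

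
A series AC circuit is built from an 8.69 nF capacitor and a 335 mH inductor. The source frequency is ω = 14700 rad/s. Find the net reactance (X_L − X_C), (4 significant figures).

-2904 Ω

X_L = ωL = 4924 Ω
X_C = 1/(ωC) = 7828 Ω
X = 4924 − 7828 = -2904 Ω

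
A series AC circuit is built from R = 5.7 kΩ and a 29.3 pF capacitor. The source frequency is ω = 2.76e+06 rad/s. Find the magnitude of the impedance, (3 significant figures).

X_C = 1/(ωC) = 12400 Ω
Z = 5700 − j12400 Ω
|Z| = √(5700² + 12400²) = 13600 Ω

13600 Ω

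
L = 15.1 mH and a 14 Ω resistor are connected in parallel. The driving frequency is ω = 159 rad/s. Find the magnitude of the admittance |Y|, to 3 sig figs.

423 mS

X_L = ωL = 2.40 Ω
Parallel: admittances add. Y = 1/R + 1/(jωL)
Y = (0.0714 − j0.417) S
|Y| = 0.423 S → |Z| = 1/|Y| = 2.37 Ω, ∠Z = −∠Y = 80.3°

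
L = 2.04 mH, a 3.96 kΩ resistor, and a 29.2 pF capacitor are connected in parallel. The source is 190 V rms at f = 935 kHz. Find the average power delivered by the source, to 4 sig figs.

ω = 2πf = 5.875e+06 rad/s
X_L = ωL = 11980 Ω
X_C = 1/(ωC) = 5829 Ω
Parallel: admittances add. Y = 1/R + 1/(jωL) + jωC
Y = (0.0002525 + j8.81e-05) S
|Y| = 0.0002675 S → |Z| = 1/|Y| = 3739 Ω, ∠Z = −∠Y = -19.23°
I = V/|Z| = 50.82 mA
P = VI cos φ = 190 × 0.05082 × cos(-19.23°) = 9.116 W

9.116 W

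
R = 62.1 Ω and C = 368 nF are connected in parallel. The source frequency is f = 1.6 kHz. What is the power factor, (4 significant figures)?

0.9746

ω = 2πf = 10050 rad/s
X_C = 1/(ωC) = 270.3 Ω
Parallel: admittances add. Y = 1/R + jωC
Y = (0.01610 + j0.003700) S
|Y| = 0.01652 S → |Z| = 1/|Y| = 60.52 Ω, ∠Z = −∠Y = -12.94°
cos φ = cos(-12.94°) = 0.9746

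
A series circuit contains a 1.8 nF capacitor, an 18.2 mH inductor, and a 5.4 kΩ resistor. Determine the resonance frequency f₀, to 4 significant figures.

27.81 kHz

ω₀ = 1/√(LC) = 1/√(0.0182 × 1.8e-09) = 174700 rad/s
f₀ = ω₀/(2π) = 27.81 kHz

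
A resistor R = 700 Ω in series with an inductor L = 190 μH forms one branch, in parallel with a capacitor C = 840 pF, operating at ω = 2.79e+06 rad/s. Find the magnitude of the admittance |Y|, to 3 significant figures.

X_L = ωL = 530 Ω
X_C = 1/(ωC) = 427 Ω
Branch 1 (R+jX_L): Z₁ = 700 + j530 Ω, |Z₁| = 878 Ω
Branch 2 (−jX_C): Z₂ = −j427 Ω
Parallel: Z = Z₁Z₂/(Z₁+Z₂), |Z| = 529 Ω, ∠Z = -61.3°
|Y| = 1/|Z| = 1.89 mS

1.89 mS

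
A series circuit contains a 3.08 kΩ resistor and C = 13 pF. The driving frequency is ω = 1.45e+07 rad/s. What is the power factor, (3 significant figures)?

0.502

X_C = 1/(ωC) = 5310 Ω
Z = 3080 − j5310 Ω
|Z| = √(3080² + 5310²) = 6130 Ω
∠Z = arctan(-5310/3080) = -59.9°
cos φ = cos(-59.9°) = 0.502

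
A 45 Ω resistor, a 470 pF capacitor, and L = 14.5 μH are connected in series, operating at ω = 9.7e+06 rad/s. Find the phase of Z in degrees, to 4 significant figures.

X_L = ωL = 140.7 Ω
X_C = 1/(ωC) = 219.3 Ω
Net reactance X = X_L − X_C = -78.70 Ω
Z = 45.00 − j78.70 Ω
|Z| = √(45.00² + 78.70²) = 90.65 Ω
∠Z = arctan(-78.70/45.00) = -60.24°

-60.24°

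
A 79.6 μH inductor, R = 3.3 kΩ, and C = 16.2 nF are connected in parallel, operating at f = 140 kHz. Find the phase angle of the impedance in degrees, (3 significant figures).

5.92°

ω = 2πf = 879600 rad/s
X_L = ωL = 70.0 Ω
X_C = 1/(ωC) = 70.2 Ω
Parallel: admittances add. Y = 1/R + 1/(jωL) + jωC
Y = (0.000303 − j3.14e-05) S
|Y| = 0.000305 S → |Z| = 1/|Y| = 3280 Ω, ∠Z = −∠Y = 5.92°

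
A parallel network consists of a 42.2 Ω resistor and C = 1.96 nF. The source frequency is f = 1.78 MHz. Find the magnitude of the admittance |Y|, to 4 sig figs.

ω = 2πf = 1.118e+07 rad/s
X_C = 1/(ωC) = 45.62 Ω
Parallel: admittances add. Y = 1/R + jωC
Y = (0.02370 + j0.02192) S
|Y| = 0.03228 S → |Z| = 1/|Y| = 30.98 Ω, ∠Z = −∠Y = -42.77°

32.28 mS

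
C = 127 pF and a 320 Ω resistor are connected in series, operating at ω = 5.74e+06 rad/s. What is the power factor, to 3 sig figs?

0.227

X_C = 1/(ωC) = 1370 Ω
Z = 320 − j1370 Ω
|Z| = √(320² + 1370²) = 1410 Ω
∠Z = arctan(-1370/320) = -76.9°
cos φ = cos(-76.9°) = 0.227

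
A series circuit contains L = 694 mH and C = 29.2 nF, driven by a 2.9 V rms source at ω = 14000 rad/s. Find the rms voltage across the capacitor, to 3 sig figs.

X_L = ωL = 9720 Ω
X_C = 1/(ωC) = 2450 Ω
Net reactance X = X_L − X_C = 7270 Ω
Z = j7270 Ω
|Z| = √(0² + 7270²) = 7270 Ω
I = V/|Z| = 399 μA
V_C = I·|Z_C| = 0.000399 × 2450 = 0.976 V

0.976 V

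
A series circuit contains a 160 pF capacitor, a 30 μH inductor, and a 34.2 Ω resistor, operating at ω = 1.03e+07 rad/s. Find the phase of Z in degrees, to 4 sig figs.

-83.45°

X_L = ωL = 309.0 Ω
X_C = 1/(ωC) = 606.8 Ω
Net reactance X = X_L − X_C = -297.8 Ω
Z = 34.20 − j297.8 Ω
|Z| = √(34.20² + 297.8²) = 299.8 Ω
∠Z = arctan(-297.8/34.20) = -83.45°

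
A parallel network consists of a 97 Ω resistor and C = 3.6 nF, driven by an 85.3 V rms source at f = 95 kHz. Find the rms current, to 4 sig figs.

898.3 mA

ω = 2πf = 596900 rad/s
X_C = 1/(ωC) = 465.4 Ω
Parallel: admittances add. Y = 1/R + jωC
Y = (0.01031 + j0.002149) S
|Y| = 0.01053 S → |Z| = 1/|Y| = 94.96 Ω, ∠Z = −∠Y = -11.77°
I = V/|Z| = 85.3/94.96 = 898.3 mA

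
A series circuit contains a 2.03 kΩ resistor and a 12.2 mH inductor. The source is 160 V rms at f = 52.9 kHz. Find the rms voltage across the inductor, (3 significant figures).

ω = 2πf = 332400 rad/s
X_L = ωL = 4060 Ω
Z = 2030 + j4060 Ω
|Z| = √(2030² + 4060²) = 4530 Ω
I = V/|Z| = 35.3 mA
V_L = I·|Z_L| = 0.0353 × 4060 = 143 V

143 V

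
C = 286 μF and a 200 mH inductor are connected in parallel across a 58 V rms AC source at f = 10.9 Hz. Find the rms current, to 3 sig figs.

ω = 2πf = 68.49 rad/s
X_L = ωL = 13.7 Ω
X_C = 1/(ωC) = 51.1 Ω
Parallel: admittances add. Y = 1/(jωL) + jωC
Y = (0 − j0.0534) S
|Y| = 0.0534 S → |Z| = 1/|Y| = 18.7 Ω, ∠Z = −∠Y = 90.0°
I = V/|Z| = 58/18.7 = 3.10 A

3.10 A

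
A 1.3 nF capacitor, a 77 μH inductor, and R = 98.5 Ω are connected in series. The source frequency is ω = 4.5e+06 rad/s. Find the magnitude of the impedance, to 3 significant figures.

X_L = ωL = 346 Ω
X_C = 1/(ωC) = 171 Ω
Net reactance X = X_L − X_C = 176 Ω
Z = 98.5 + j176 Ω
|Z| = √(98.5² + 176²) = 201 Ω

201 Ω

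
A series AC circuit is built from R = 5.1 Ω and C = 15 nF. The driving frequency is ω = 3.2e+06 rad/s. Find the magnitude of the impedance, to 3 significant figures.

21.4 Ω

X_C = 1/(ωC) = 20.8 Ω
Z = 5.10 − j20.8 Ω
|Z| = √(5.10² + 20.8²) = 21.4 Ω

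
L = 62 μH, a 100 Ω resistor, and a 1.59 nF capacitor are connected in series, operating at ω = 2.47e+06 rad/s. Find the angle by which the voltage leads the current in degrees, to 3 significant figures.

X_L = ωL = 153 Ω
X_C = 1/(ωC) = 255 Ω
Net reactance X = X_L − X_C = -101 Ω
Z = 100 − j101 Ω
|Z| = √(100² + 101²) = 142 Ω
∠Z = arctan(-101/100) = -45.4°

-45.4°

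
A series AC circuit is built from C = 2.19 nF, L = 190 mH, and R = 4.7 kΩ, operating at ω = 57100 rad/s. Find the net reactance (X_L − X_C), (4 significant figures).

2852 Ω

X_L = ωL = 10850 Ω
X_C = 1/(ωC) = 7997 Ω
X = 10850 − 7997 = 2852 Ω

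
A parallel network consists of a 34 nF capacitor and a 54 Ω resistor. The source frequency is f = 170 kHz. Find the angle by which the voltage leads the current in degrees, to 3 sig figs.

ω = 2πf = 1.068e+06 rad/s
X_C = 1/(ωC) = 27.5 Ω
Parallel: admittances add. Y = 1/R + jωC
Y = (0.0185 + j0.0363) S
|Y| = 0.0408 S → |Z| = 1/|Y| = 24.5 Ω, ∠Z = −∠Y = -63.0°

-63.0°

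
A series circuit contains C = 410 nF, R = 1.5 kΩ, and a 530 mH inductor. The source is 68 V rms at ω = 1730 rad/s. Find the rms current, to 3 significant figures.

43.1 mA

X_L = ωL = 917 Ω
X_C = 1/(ωC) = 1410 Ω
Net reactance X = X_L − X_C = -493 Ω
Z = 1500 − j493 Ω
|Z| = √(1500² + 493²) = 1580 Ω
I = V/|Z| = 68/1580 = 43.1 mA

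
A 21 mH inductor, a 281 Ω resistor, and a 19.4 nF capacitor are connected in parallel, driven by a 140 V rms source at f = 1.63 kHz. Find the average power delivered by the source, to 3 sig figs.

ω = 2πf = 10240 rad/s
X_L = ωL = 215 Ω
X_C = 1/(ωC) = 5030 Ω
Parallel: admittances add. Y = 1/R + 1/(jωL) + jωC
Y = (0.00356 − j0.00445) S
|Y| = 0.00570 S → |Z| = 1/|Y| = 175 Ω, ∠Z = −∠Y = 51.4°
I = V/|Z| = 798 mA
P = VI cos φ = 140 × 0.798 × cos(51.4°) = 69.8 W

69.8 W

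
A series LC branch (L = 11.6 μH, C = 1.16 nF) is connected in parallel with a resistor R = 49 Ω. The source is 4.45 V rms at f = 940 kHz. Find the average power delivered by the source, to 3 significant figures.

404 mW

ω = 2πf = 5.906e+06 rad/s
X_L = ωL = 68.5 Ω
X_C = 1/(ωC) = 146 Ω
Branch 1: Z₁ = R = 49.0 Ω
Branch 2 (series LC): Z₂ = j(X_L − X_C) = −j77.4 Ω
Parallel: Z = Z₁Z₂/(Z₁+Z₂), |Z| = 41.4 Ω, ∠Z = -32.3°
I = V/|Z| = 107 mA
P = VI cos φ = 4.45 × 0.107 × cos(-32.3°) = 404 mW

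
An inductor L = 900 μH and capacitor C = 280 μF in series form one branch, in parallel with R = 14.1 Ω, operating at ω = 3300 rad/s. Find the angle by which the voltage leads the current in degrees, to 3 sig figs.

X_L = ωL = 2.97 Ω
X_C = 1/(ωC) = 1.08 Ω
Branch 1: Z₁ = R = 14.1 Ω
Branch 2 (series LC): Z₂ = j(X_L − X_C) = j1.89 Ω
Parallel: Z = Z₁Z₂/(Z₁+Z₂), |Z| = 1.87 Ω, ∠Z = 82.4°

82.4°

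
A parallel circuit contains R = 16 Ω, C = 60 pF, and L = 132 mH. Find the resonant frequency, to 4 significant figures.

ω₀ = 1/√(LC) = 1/√(0.132 × 6e-11) = 355300 rad/s
f₀ = ω₀/(2π) = 56.55 kHz

56.55 kHz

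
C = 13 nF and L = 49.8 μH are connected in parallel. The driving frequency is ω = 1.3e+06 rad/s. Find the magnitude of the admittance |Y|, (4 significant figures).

X_L = ωL = 64.74 Ω
X_C = 1/(ωC) = 59.17 Ω
Parallel: admittances add. Y = 1/(jωL) + jωC
Y = (0 + j0.001454) S
|Y| = 0.001454 S → |Z| = 1/|Y| = 687.9 Ω, ∠Z = −∠Y = -90.00°

1.454 mS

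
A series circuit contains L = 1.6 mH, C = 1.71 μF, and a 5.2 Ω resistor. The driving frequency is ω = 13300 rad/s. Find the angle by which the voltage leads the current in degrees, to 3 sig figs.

-77.1°

X_L = ωL = 21.3 Ω
X_C = 1/(ωC) = 44.0 Ω
Net reactance X = X_L − X_C = -22.7 Ω
Z = 5.20 − j22.7 Ω
|Z| = √(5.20² + 22.7²) = 23.3 Ω
∠Z = arctan(-22.7/5.20) = -77.1°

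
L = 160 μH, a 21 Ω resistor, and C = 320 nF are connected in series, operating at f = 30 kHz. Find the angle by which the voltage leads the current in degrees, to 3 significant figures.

32.9°

ω = 2πf = 188500 rad/s
X_L = ωL = 30.2 Ω
X_C = 1/(ωC) = 16.6 Ω
Net reactance X = X_L − X_C = 13.6 Ω
Z = 21.0 + j13.6 Ω
|Z| = √(21.0² + 13.6²) = 25.0 Ω
∠Z = arctan(13.6/21.0) = 32.9°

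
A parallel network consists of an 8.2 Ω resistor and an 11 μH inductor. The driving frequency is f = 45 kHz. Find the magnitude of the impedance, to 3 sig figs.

2.91 Ω

ω = 2πf = 282700 rad/s
X_L = ωL = 3.11 Ω
Parallel: admittances add. Y = 1/R + 1/(jωL)
Y = (0.122 − j0.322) S
|Y| = 0.344 S → |Z| = 1/|Y| = 2.91 Ω, ∠Z = −∠Y = 69.2°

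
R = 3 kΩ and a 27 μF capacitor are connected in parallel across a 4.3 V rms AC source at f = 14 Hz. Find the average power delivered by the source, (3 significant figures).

ω = 2πf = 87.96 rad/s
X_C = 1/(ωC) = 421 Ω
Parallel: admittances add. Y = 1/R + jωC
Y = (0.000333 + j0.00238) S
|Y| = 0.00240 S → |Z| = 1/|Y| = 417 Ω, ∠Z = −∠Y = -82.0°
I = V/|Z| = 10.3 mA
P = VI cos φ = 4.3 × 0.0103 × cos(-82.0°) = 6.16 mW

6.16 mW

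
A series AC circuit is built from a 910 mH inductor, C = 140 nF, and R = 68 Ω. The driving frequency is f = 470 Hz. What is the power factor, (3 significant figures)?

0.245

ω = 2πf = 2953 rad/s
X_L = ωL = 2690 Ω
X_C = 1/(ωC) = 2420 Ω
Net reactance X = X_L − X_C = 269 Ω
Z = 68.0 + j269 Ω
|Z| = √(68.0² + 269²) = 277 Ω
∠Z = arctan(269/68.0) = 75.8°
cos φ = cos(75.8°) = 0.245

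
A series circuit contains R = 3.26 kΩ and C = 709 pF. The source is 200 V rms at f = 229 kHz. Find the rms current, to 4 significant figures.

ω = 2πf = 1.439e+06 rad/s
X_C = 1/(ωC) = 980.3 Ω
Z = 3260 − j980.3 Ω
|Z| = √(3260² + 980.3²) = 3404 Ω
I = V/|Z| = 200/3404 = 58.75 mA

58.75 mA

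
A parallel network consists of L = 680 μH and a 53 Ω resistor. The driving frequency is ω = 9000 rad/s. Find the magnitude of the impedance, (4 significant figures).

X_L = ωL = 6.120 Ω
Parallel: admittances add. Y = 1/R + 1/(jωL)
Y = (0.01887 − j0.1634) S
|Y| = 0.1645 S → |Z| = 1/|Y| = 6.080 Ω, ∠Z = −∠Y = 83.41°

6.080 Ω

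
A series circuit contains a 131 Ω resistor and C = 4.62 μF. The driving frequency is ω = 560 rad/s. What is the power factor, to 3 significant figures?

X_C = 1/(ωC) = 387 Ω
Z = 131 − j387 Ω
|Z| = √(131² + 387²) = 408 Ω
∠Z = arctan(-387/131) = -71.3°
cos φ = cos(-71.3°) = 0.321

0.321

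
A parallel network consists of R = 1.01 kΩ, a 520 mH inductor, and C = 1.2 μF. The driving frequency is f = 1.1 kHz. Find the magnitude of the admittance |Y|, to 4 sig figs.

ω = 2πf = 6912 rad/s
X_L = ωL = 3594 Ω
X_C = 1/(ωC) = 120.6 Ω
Parallel: admittances add. Y = 1/R + 1/(jωL) + jωC
Y = (0.0009901 + j0.008016) S
|Y| = 0.008076 S → |Z| = 1/|Y| = 123.8 Ω, ∠Z = −∠Y = -82.96°

8.076 mS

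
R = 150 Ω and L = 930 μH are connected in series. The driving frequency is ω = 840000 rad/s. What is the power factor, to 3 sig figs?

0.189

X_L = ωL = 781 Ω
Z = 150 + j781 Ω
|Z| = √(150² + 781²) = 795 Ω
∠Z = arctan(781/150) = 79.1°
cos φ = cos(79.1°) = 0.189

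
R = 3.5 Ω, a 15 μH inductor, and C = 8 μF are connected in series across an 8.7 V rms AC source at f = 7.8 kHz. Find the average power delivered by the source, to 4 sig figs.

17.04 W

ω = 2πf = 49010 rad/s
X_L = ωL = 0.7351 Ω
X_C = 1/(ωC) = 2.551 Ω
Net reactance X = X_L − X_C = -1.815 Ω
Z = 3.500 − j1.815 Ω
|Z| = √(3.500² + 1.815²) = 3.943 Ω
∠Z = arctan(-1.815/3.500) = -27.42°
I = V/|Z| = 2.207 A
P = VI cos φ = 8.7 × 2.207 × cos(-27.42°) = 17.04 W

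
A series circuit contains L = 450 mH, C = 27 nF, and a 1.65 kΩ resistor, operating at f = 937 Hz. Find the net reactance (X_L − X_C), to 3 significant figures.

ω = 2πf = 5887 rad/s
X_L = ωL = 2650 Ω
X_C = 1/(ωC) = 6290 Ω
X = 2650 − 6290 = -3640 Ω

-3640 Ω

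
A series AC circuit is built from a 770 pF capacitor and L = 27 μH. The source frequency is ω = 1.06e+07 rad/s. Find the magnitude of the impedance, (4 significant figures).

163.7 Ω

X_L = ωL = 286.2 Ω
X_C = 1/(ωC) = 122.5 Ω
Net reactance X = X_L − X_C = 163.7 Ω
Z = j163.7 Ω
|Z| = √(0² + 163.7²) = 163.7 Ω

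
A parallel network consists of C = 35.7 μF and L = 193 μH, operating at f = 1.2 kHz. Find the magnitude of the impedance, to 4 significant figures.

ω = 2πf = 7540 rad/s
X_L = ωL = 1.455 Ω
X_C = 1/(ωC) = 3.715 Ω
Parallel: admittances add. Y = 1/(jωL) + jωC
Y = (0 − j0.4180) S
|Y| = 0.4180 S → |Z| = 1/|Y| = 2.392 Ω, ∠Z = −∠Y = 90.00°

2.392 Ω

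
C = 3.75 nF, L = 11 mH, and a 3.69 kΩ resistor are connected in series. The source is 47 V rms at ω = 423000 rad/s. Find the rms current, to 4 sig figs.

X_L = ωL = 4653 Ω
X_C = 1/(ωC) = 630.4 Ω
Net reactance X = X_L − X_C = 4023 Ω
Z = 3690 + j4023 Ω
|Z| = √(3690² + 4023²) = 5459 Ω
I = V/|Z| = 47/5459 = 8.610 mA

8.610 mA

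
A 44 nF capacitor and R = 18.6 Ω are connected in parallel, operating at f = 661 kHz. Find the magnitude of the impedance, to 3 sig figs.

5.25 Ω

ω = 2πf = 4.153e+06 rad/s
X_C = 1/(ωC) = 5.47 Ω
Parallel: admittances add. Y = 1/R + jωC
Y = (0.0538 + j0.183) S
|Y| = 0.190 S → |Z| = 1/|Y| = 5.25 Ω, ∠Z = −∠Y = -73.6°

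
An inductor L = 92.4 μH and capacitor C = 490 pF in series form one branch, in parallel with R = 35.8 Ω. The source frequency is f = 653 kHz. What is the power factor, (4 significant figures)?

ω = 2πf = 4.103e+06 rad/s
X_L = ωL = 379.1 Ω
X_C = 1/(ωC) = 497.4 Ω
Branch 1: Z₁ = R = 35.80 Ω
Branch 2 (series LC): Z₂ = j(X_L − X_C) = −j118.3 Ω
Parallel: Z = Z₁Z₂/(Z₁+Z₂), |Z| = 34.27 Ω, ∠Z = -16.84°
cos φ = cos(-16.84°) = 0.9571

0.9571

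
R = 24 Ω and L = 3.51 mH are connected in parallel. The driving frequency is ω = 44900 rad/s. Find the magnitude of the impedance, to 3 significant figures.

X_L = ωL = 158 Ω
Parallel: admittances add. Y = 1/R + 1/(jωL)
Y = (0.0417 − j0.00635) S
|Y| = 0.0421 S → |Z| = 1/|Y| = 23.7 Ω, ∠Z = −∠Y = 8.66°

23.7 Ω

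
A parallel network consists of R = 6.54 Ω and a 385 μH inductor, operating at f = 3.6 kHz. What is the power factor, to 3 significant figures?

ω = 2πf = 22620 rad/s
X_L = ωL = 8.71 Ω
Parallel: admittances add. Y = 1/R + 1/(jωL)
Y = (0.153 − j0.115) S
|Y| = 0.191 S → |Z| = 1/|Y| = 5.23 Ω, ∠Z = −∠Y = 36.9°
cos φ = cos(36.9°) = 0.800

0.800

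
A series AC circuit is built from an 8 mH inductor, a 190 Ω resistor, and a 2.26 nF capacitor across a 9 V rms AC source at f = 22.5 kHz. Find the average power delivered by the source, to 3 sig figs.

3.82 mW

ω = 2πf = 141400 rad/s
X_L = ωL = 1130 Ω
X_C = 1/(ωC) = 3130 Ω
Net reactance X = X_L − X_C = -2000 Ω
Z = 190 − j2000 Ω
|Z| = √(190² + 2000²) = 2010 Ω
∠Z = arctan(-2000/190) = -84.6°
I = V/|Z| = 4.48 mA
P = VI cos φ = 9 × 0.00448 × cos(-84.6°) = 3.82 mW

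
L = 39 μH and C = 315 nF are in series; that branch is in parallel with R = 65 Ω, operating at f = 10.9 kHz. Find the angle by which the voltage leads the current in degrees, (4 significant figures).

ω = 2πf = 68490 rad/s
X_L = ωL = 2.671 Ω
X_C = 1/(ωC) = 46.35 Ω
Branch 1: Z₁ = R = 65.00 Ω
Branch 2 (series LC): Z₂ = j(X_L − X_C) = −j43.68 Ω
Parallel: Z = Z₁Z₂/(Z₁+Z₂), |Z| = 36.26 Ω, ∠Z = -56.10°

-56.10°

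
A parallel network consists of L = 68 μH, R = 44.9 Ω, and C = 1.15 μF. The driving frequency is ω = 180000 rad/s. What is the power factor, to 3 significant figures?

0.175

X_L = ωL = 12.2 Ω
X_C = 1/(ωC) = 4.83 Ω
Parallel: admittances add. Y = 1/R + 1/(jωL) + jωC
Y = (0.0223 + j0.125) S
|Y| = 0.127 S → |Z| = 1/|Y| = 7.86 Ω, ∠Z = −∠Y = -79.9°
cos φ = cos(-79.9°) = 0.175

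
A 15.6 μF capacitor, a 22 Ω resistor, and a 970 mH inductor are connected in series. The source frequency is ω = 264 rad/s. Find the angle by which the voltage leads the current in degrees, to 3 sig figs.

31.1°

X_L = ωL = 256 Ω
X_C = 1/(ωC) = 243 Ω
Net reactance X = X_L − X_C = 13.3 Ω
Z = 22.0 + j13.3 Ω
|Z| = √(22.0² + 13.3²) = 25.7 Ω
∠Z = arctan(13.3/22.0) = 31.1°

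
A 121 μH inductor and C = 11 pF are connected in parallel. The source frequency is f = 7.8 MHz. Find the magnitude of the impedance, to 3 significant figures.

2700 Ω

ω = 2πf = 4.901e+07 rad/s
X_L = ωL = 5930 Ω
X_C = 1/(ωC) = 1850 Ω
Parallel: admittances add. Y = 1/(jωL) + jωC
Y = (0 + j0.000370) S
|Y| = 0.000370 S → |Z| = 1/|Y| = 2700 Ω, ∠Z = −∠Y = -90.0°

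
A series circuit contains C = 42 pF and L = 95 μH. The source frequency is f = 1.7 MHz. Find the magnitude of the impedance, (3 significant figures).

ω = 2πf = 1.068e+07 rad/s
X_L = ωL = 1010 Ω
X_C = 1/(ωC) = 2230 Ω
Net reactance X = X_L − X_C = -1210 Ω
Z = − j1210 Ω
|Z| = √(0² + 1210²) = 1210 Ω

1210 Ω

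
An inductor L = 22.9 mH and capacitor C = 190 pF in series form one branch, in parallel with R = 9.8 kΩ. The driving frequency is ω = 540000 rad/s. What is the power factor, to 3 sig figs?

X_L = ωL = 12400 Ω
X_C = 1/(ωC) = 9750 Ω
Branch 1: Z₁ = R = 9800 Ω
Branch 2 (series LC): Z₂ = j(X_L − X_C) = j2620 Ω
Parallel: Z = Z₁Z₂/(Z₁+Z₂), |Z| = 2530 Ω, ∠Z = 75.0°
cos φ = cos(75.0°) = 0.258

0.258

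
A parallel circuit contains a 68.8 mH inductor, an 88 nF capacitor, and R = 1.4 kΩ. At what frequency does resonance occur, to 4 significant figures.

2.045 kHz

ω₀ = 1/√(LC) = 1/√(0.0688 × 8.8e-08) = 12850 rad/s
f₀ = ω₀/(2π) = 2.045 kHz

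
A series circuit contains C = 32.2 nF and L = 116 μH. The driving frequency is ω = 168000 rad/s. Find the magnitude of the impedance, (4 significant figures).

X_L = ωL = 19.49 Ω
X_C = 1/(ωC) = 184.9 Ω
Net reactance X = X_L − X_C = -165.4 Ω
Z = − j165.4 Ω
|Z| = √(0² + 165.4²) = 165.4 Ω

165.4 Ω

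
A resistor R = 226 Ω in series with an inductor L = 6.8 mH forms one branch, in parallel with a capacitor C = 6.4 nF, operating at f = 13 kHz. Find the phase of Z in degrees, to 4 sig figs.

ω = 2πf = 81680 rad/s
X_L = ωL = 555.4 Ω
X_C = 1/(ωC) = 1913 Ω
Branch 1 (R+jX_L): Z₁ = 226.0 + j555.4 Ω, |Z₁| = 599.7 Ω
Branch 2 (−jX_C): Z₂ = −j1913 Ω
Parallel: Z = Z₁Z₂/(Z₁+Z₂), |Z| = 833.5 Ω, ∠Z = 58.41°

58.41°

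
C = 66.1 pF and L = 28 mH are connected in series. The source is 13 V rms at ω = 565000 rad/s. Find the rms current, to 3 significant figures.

1.19 mA

X_L = ωL = 15800 Ω
X_C = 1/(ωC) = 26800 Ω
Net reactance X = X_L − X_C = -11000 Ω
Z = − j11000 Ω
|Z| = √(0² + 11000²) = 11000 Ω
I = V/|Z| = 13/11000 = 1.19 mA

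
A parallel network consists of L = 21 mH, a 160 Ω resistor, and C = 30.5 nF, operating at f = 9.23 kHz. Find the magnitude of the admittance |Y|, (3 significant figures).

6.32 mS

ω = 2πf = 57990 rad/s
X_L = ωL = 1220 Ω
X_C = 1/(ωC) = 565 Ω
Parallel: admittances add. Y = 1/R + 1/(jωL) + jωC
Y = (0.00625 + j0.000948) S
|Y| = 0.00632 S → |Z| = 1/|Y| = 158 Ω, ∠Z = −∠Y = -8.62°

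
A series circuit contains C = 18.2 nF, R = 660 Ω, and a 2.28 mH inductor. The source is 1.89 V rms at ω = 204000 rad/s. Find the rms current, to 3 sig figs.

2.75 mA

X_L = ωL = 465 Ω
X_C = 1/(ωC) = 269 Ω
Net reactance X = X_L − X_C = 196 Ω
Z = 660 + j196 Ω
|Z| = √(660² + 196²) = 688 Ω
I = V/|Z| = 1.89/688 = 2.75 mA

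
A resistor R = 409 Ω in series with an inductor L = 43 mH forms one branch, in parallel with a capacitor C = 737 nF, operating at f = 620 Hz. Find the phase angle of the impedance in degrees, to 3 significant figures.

-43.9°

ω = 2πf = 3896 rad/s
X_L = ωL = 168 Ω
X_C = 1/(ωC) = 348 Ω
Branch 1 (R+jX_L): Z₁ = 409 + j168 Ω, |Z₁| = 442 Ω
Branch 2 (−jX_C): Z₂ = −j348 Ω
Parallel: Z = Z₁Z₂/(Z₁+Z₂), |Z| = 344 Ω, ∠Z = -43.9°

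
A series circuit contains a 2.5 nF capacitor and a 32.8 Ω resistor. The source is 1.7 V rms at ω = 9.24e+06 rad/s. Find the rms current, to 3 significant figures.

X_C = 1/(ωC) = 43.3 Ω
Z = 32.8 − j43.3 Ω
|Z| = √(32.8² + 43.3²) = 54.3 Ω
I = V/|Z| = 1.7/54.3 = 31.3 mA

31.3 mA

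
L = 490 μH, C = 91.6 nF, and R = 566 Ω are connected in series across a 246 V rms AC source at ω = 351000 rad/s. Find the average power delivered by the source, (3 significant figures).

101 W

X_L = ωL = 172 Ω
X_C = 1/(ωC) = 31.1 Ω
Net reactance X = X_L − X_C = 141 Ω
Z = 566 + j141 Ω
|Z| = √(566² + 141²) = 583 Ω
∠Z = arctan(141/566) = 14.0°
I = V/|Z| = 422 mA
P = VI cos φ = 246 × 0.422 × cos(14.0°) = 101 W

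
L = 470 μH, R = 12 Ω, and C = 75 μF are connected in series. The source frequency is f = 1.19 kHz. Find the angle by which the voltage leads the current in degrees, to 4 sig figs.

8.208°

ω = 2πf = 7477 rad/s
X_L = ωL = 3.514 Ω
X_C = 1/(ωC) = 1.783 Ω
Net reactance X = X_L − X_C = 1.731 Ω
Z = 12.00 + j1.731 Ω
|Z| = √(12.00² + 1.731²) = 12.12 Ω
∠Z = arctan(1.731/12.00) = 8.208°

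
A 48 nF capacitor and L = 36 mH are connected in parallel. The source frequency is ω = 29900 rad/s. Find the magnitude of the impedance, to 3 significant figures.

X_L = ωL = 1080 Ω
X_C = 1/(ωC) = 697 Ω
Parallel: admittances add. Y = 1/(jωL) + jωC
Y = (0 + j0.000506) S
|Y| = 0.000506 S → |Z| = 1/|Y| = 1980 Ω, ∠Z = −∠Y = -90.0°

1980 Ω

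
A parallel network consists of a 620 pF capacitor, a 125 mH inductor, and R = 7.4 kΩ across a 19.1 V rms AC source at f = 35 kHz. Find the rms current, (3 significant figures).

3.21 mA

ω = 2πf = 219900 rad/s
X_L = ωL = 27500 Ω
X_C = 1/(ωC) = 7330 Ω
Parallel: admittances add. Y = 1/R + 1/(jωL) + jωC
Y = (0.000135 + j0.000100) S
|Y| = 0.000168 S → |Z| = 1/|Y| = 5950 Ω, ∠Z = −∠Y = -36.5°
I = V/|Z| = 19.1/5950 = 3.21 mA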